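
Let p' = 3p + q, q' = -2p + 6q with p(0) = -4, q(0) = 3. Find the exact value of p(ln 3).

810

A = [[3,1],[-2,6]]; eigenvalues λ = 5, 4.
Eigenvectors: (-1,-2) for λ=5, (-1,-1) for λ=4.
From the initial condition, c_1 = -7, c_2 = 11.
p(ln 3) = (-7)(3^5)(-1) + (11)(3^4)(-1) = 810.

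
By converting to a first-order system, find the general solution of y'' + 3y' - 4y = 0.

Let x_1 = y, x_2 = y'. Then x_1' = x_2 and x_2' = 4x_1 - 3x_2.
A = [[0,1],[4,-3]]; det(A-λI) = λ^2 + 3λ - 4.
Eigenvalues λ = 1, -4 with eigenvectors (1,1), (1,-4).

y(t) = C_1e^(t) + C_2e^(-4t)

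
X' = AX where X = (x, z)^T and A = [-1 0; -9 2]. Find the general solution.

x(t) = C_2e^(-t), z(t) = -C_1e^(2t) + 3C_2e^(-t)

Coefficient matrix A = [[-1, 0], [-9, 2]].
Characteristic polynomial det(A - λI) = λ^2 - λ - 2 = 0.
Eigenvalues λ = 2, -1.
For λ=2: (A-λI) row 1 is [-3, 0], so an eigenvector is (0, -1).
For λ=-1: (A-λI) row 2 is [-9, 3], so an eigenvector is (1, 3).
General solution: C_1e^(2t)(0,-1) + C_2e^(-t)(1,3).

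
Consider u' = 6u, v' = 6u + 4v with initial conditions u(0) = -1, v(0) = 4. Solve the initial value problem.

u(t) = -e^(6t), v(t) = -3e^(6t) + 7e^(4t)

Coefficient matrix A = [[6, 0], [6, 4]].
Characteristic polynomial det(A - λI) = λ^2 - 10λ + 24 = 0.
Eigenvalues λ = 6, 4.
For λ=6: (A-λI) row 2 is [6, -2], so an eigenvector is (-1, -3).
For λ=4: (A-λI) row 1 is [2, 0], so an eigenvector is (0, -1).
General solution: C_1e^(6t)(-1,-3) + C_2e^(4t)(0,-1).
Applying u(0)=-1, v(0)=4 gives C_1=1, C_2=-7.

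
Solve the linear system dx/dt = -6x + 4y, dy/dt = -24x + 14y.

Coefficient matrix A = [[-6, 4], [-24, 14]].
Characteristic polynomial det(A - λI) = λ^2 - 8λ + 12 = 0.
Eigenvalues λ = 2, 6.
For λ=2: (A-λI) row 1 is [-8, 4], so an eigenvector is (-1, -2).
For λ=6: (A-λI) row 1 is [-12, 4], so an eigenvector is (-1, -3).
General solution: C_1e^(2t)(-1,-2) + C_2e^(6t)(-1,-3).

x(t) = -C_1e^(2t) - C_2e^(6t), y(t) = -2C_1e^(2t) - 3C_2e^(6t)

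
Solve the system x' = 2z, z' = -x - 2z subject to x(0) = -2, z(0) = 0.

x(t) = -2e^(-t)sin(t) - 2e^(-t)cos(t), z(t) = 2e^(-t)sin(t)

Coefficient matrix A = [[0, 2], [-1, -2]].
Characteristic polynomial det(A - λI) = λ^2 + 2λ + 2 = 0.
Eigenvalues λ = -1 ± i (complex conjugate pair).
For λ=-1+i: an eigenvector is (-1,1) - i(1,0) = (-1 - i, 1).
A real fundamental pair from Re and Im of e^((-1+i)t)v: X_1 = e^(-t)(cos(t)·(-1,1) + sin(t)·(1,0)), X_2 = e^(-t)(sin(t)·(-1,1) - cos(t)·(1,0)).
General solution: C_1X_1 + C_2X_2.
Applying x(0)=-2, z(0)=0 gives C_1=0, C_2=2.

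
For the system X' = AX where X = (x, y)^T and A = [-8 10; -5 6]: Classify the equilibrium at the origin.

stable spiral

A = [[-8,10],[-5,6]]; det(A-λI) = λ^2 + 2λ + 2.
λ = -1 ± i: negative real part.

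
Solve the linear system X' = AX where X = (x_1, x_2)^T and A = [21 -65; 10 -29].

x_1(t) = -3C_1e^(-4t)sin(5t) + 2C_1e^(-4t)cos(5t) + 2C_2e^(-4t)sin(5t) + 3C_2e^(-4t)cos(5t), x_2(t) = -C_1e^(-4t)sin(5t) + C_1e^(-4t)cos(5t) + C_2e^(-4t)sin(5t) + C_2e^(-4t)cos(5t)

Coefficient matrix A = [[21, -65], [10, -29]].
Characteristic polynomial det(A - λI) = λ^2 + 8λ + 41 = 0.
Eigenvalues λ = -4 ± 5i (complex conjugate pair).
For λ=-4+5i: an eigenvector is (2,1) - i(-3,-1) = (2 + 3i, 1 + i).
A real fundamental pair from Re and Im of e^((-4+5i)t)v: X_1 = e^(-4t)(cos(5t)·(2,1) + sin(5t)·(-3,-1)), X_2 = e^(-4t)(sin(5t)·(2,1) - cos(5t)·(-3,-1)).
General solution: C_1X_1 + C_2X_2.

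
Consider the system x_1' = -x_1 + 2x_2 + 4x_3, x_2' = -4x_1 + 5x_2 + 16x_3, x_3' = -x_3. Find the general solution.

x_1(t) = -c_1e^(t) + c_2e^(3t) + c_3e^(-t), x_2(t) = -c_1e^(t) + 2c_2e^(3t) - 2c_3e^(-t), x_3(t) = c_3e^(-t)

Coefficient matrix A = [[-1, 2, 4], [-4, 5, 16], [0, 0, -1]].
det(A - λI) = 0 gives eigenvalues λ = 1, 3, -1.
For λ=1: eigenvector (-1,-1,0).
For λ=3: eigenvector (1,2,0).
For λ=-1: eigenvector (1,-2,1).
General solution: c_1e^(t)(-1,-1,0) + c_2e^(3t)(1,2,0) + c_3e^(-t)(1,-2,1).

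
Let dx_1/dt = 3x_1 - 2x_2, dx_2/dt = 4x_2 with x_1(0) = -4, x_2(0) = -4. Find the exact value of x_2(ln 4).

A = [[3,-2],[0,4]]; eigenvalues λ = 4, 3.
Eigenvectors: (2,-1) for λ=4, (1,0) for λ=3.
From the initial condition, c_1 = 4, c_2 = -12.
x_2(ln 4) = (4)(4^4)(-1) + (-12)(4^3)(0) = -1024.

-1024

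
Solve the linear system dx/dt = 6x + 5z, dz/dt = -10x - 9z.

Coefficient matrix A = [[6, 5], [-10, -9]].
Characteristic polynomial det(A - λI) = λ^2 + 3λ - 4 = 0.
Eigenvalues λ = 1, -4.
For λ=1: (A-λI) row 1 is [5, 5], so an eigenvector is (-1, 1).
For λ=-4: (A-λI) row 1 is [10, 5], so an eigenvector is (1, -2).
General solution: K_1e^(t)(-1,1) + K_2e^(-4t)(1,-2).

x(t) = -K_1e^(t) + K_2e^(-4t), z(t) = K_1e^(t) - 2K_2e^(-4t)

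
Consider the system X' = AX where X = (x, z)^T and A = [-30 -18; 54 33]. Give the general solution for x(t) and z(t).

Coefficient matrix A = [[-30, -18], [54, 33]].
Characteristic polynomial det(A - λI) = λ^2 - 3λ - 18 = 0.
Eigenvalues λ = -3, 6.
For λ=-3: (A-λI) row 1 is [-27, -18], so an eigenvector is (-2, 3).
For λ=6: (A-λI) row 1 is [-36, -18], so an eigenvector is (-1, 2).
General solution: c_1e^(-3t)(-2,3) + c_2e^(6t)(-1,2).

x(t) = -2c_1e^(-3t) - c_2e^(6t), z(t) = 3c_1e^(-3t) + 2c_2e^(6t)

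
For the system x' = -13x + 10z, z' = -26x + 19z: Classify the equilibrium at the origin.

unstable spiral

A = [[-13,10],[-26,19]]; det(A-λI) = λ^2 - 6λ + 13.
λ = 3 ± 2i: positive real part.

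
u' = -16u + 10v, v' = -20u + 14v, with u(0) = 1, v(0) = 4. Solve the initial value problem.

Coefficient matrix A = [[-16, 10], [-20, 14]].
Characteristic polynomial det(A - λI) = λ^2 + 2λ - 24 = 0.
Eigenvalues λ = -6, 4.
For λ=-6: (A-λI) row 1 is [-10, 10], so an eigenvector is (-1, -1).
For λ=4: (A-λI) row 1 is [-20, 10], so an eigenvector is (1, 2).
General solution: K_1e^(-6t)(-1,-1) + K_2e^(4t)(1,2).
Applying u(0)=1, v(0)=4 gives K_1=2, K_2=3.

u(t) = 3e^(4t) - 2e^(-6t), v(t) = 6e^(4t) - 2e^(-6t)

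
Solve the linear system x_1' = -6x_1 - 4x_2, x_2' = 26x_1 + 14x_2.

Coefficient matrix A = [[-6, -4], [26, 14]].
Characteristic polynomial det(A - λI) = λ^2 - 8λ + 20 = 0.
Eigenvalues λ = 4 ± 2i (complex conjugate pair).
For λ=4+2i: an eigenvector is (-1,3) - i(-1,2) = (-1 + i, 3 - 2i).
A real fundamental pair from Re and Im of e^((4+2i)t)v: X_1 = e^(4t)(cos(2t)·(-1,3) + sin(2t)·(-1,2)), X_2 = e^(4t)(sin(2t)·(-1,3) - cos(2t)·(-1,2)).
General solution: c_1X_1 + c_2X_2.

x_1(t) = -c_1e^(4t)sin(2t) - c_1e^(4t)cos(2t) - c_2e^(4t)sin(2t) + c_2e^(4t)cos(2t), x_2(t) = 2c_1e^(4t)sin(2t) + 3c_1e^(4t)cos(2t) + 3c_2e^(4t)sin(2t) - 2c_2e^(4t)cos(2t)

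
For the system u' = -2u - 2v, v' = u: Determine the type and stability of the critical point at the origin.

stable spiral

A = [[-2,-2],[1,0]]; det(A-λI) = λ^2 + 2λ + 2.
λ = -1 ± i: negative real part.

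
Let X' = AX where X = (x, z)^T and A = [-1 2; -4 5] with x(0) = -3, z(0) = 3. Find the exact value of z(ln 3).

A = [[-1,2],[-4,5]]; eigenvalues λ = 3, 1.
Eigenvectors: (-1,-2) for λ=3, (1,1) for λ=1.
From the initial condition, c_1 = -6, c_2 = -9.
z(ln 3) = (-6)(3^3)(-2) + (-9)(3^1)(1) = 297.

297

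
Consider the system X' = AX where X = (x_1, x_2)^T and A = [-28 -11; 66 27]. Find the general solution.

x_1(t) = -C_1e^(-6t) - C_2e^(5t), x_2(t) = 2C_1e^(-6t) + 3C_2e^(5t)

Coefficient matrix A = [[-28, -11], [66, 27]].
Characteristic polynomial det(A - λI) = λ^2 + λ - 30 = 0.
Eigenvalues λ = -6, 5.
For λ=-6: (A-λI) row 1 is [-22, -11], so an eigenvector is (-1, 2).
For λ=5: (A-λI) row 1 is [-33, -11], so an eigenvector is (-1, 3).
General solution: C_1e^(-6t)(-1,2) + C_2e^(5t)(-1,3).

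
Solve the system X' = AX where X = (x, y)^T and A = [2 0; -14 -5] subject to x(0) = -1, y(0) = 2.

x(t) = -e^(2t), y(t) = 2e^(2t)

Coefficient matrix A = [[2, 0], [-14, -5]].
Characteristic polynomial det(A - λI) = λ^2 + 3λ - 10 = 0.
Eigenvalues λ = 2, -5.
For λ=2: (A-λI) row 2 is [-14, -7], so an eigenvector is (1, -2).
For λ=-5: (A-λI) row 1 is [7, 0], so an eigenvector is (0, -1).
General solution: K_1e^(2t)(1,-2) + K_2e^(-5t)(0,-1).
Applying x(0)=-1, y(0)=2 gives K_1=-1, K_2=0.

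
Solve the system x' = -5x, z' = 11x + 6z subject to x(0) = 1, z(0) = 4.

Coefficient matrix A = [[-5, 0], [11, 6]].
Characteristic polynomial det(A - λI) = λ^2 - λ - 30 = 0.
Eigenvalues λ = 6, -5.
For λ=6: (A-λI) row 1 is [-11, 0], so an eigenvector is (0, -1).
For λ=-5: (A-λI) row 2 is [11, 11], so an eigenvector is (1, -1).
General solution: K_1e^(6t)(0,-1) + K_2e^(-5t)(1,-1).
Applying x(0)=1, z(0)=4 gives K_1=-5, K_2=1.

x(t) = e^(-5t), z(t) = 5e^(6t) - e^(-5t)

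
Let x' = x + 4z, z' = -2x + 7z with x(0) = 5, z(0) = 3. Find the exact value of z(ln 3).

297

A = [[1,4],[-2,7]]; eigenvalues λ = 3, 5.
Eigenvectors: (2,1) for λ=3, (1,1) for λ=5.
From the initial condition, c_1 = 2, c_2 = 1.
z(ln 3) = (2)(3^3)(1) + (1)(3^5)(1) = 297.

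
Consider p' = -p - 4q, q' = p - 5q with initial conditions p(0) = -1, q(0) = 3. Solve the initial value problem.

Coefficient matrix A = [[-1, -4], [1, -5]].
Characteristic polynomial det(A - λI) = λ^2 + 6λ + 9 = 0.
Single eigenvalue λ = -3 with algebraic multiplicity 2.
Eigenvector v = (-2,-1); generalized eigenvector w with (A-λI)w=v is (-1,0).
General solution: e^(-3t)[K_1·v + K_2·(t·v + w)].
Applying p(0)=-1, q(0)=3 gives K_1=-3, K_2=7.

p(t) = -14te^(-3t) - e^(-3t), q(t) = -7te^(-3t) + 3e^(-3t)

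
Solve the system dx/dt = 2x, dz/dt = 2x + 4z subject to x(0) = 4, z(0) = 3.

Coefficient matrix A = [[2, 0], [2, 4]].
Characteristic polynomial det(A - λI) = λ^2 - 6λ + 8 = 0.
Eigenvalues λ = 2, 4.
For λ=2: (A-λI) row 2 is [2, 2], so an eigenvector is (-1, 1).
For λ=4: (A-λI) row 1 is [-2, 0], so an eigenvector is (0, 1).
General solution: C_1e^(2t)(-1,1) + C_2e^(4t)(0,1).
Applying x(0)=4, z(0)=3 gives C_1=-4, C_2=7.

x(t) = 4e^(2t), z(t) = 7e^(4t) - 4e^(2t)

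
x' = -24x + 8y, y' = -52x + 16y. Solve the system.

x(t) = -C_1e^(-4t)sin(4t) - C_1e^(-4t)cos(4t) - C_2e^(-4t)sin(4t) + C_2e^(-4t)cos(4t), y(t) = -2C_1e^(-4t)sin(4t) - 3C_1e^(-4t)cos(4t) - 3C_2e^(-4t)sin(4t) + 2C_2e^(-4t)cos(4t)

Coefficient matrix A = [[-24, 8], [-52, 16]].
Characteristic polynomial det(A - λI) = λ^2 + 8λ + 32 = 0.
Eigenvalues λ = -4 ± 4i (complex conjugate pair).
For λ=-4+4i: an eigenvector is (-1,-3) - i(-1,-2) = (-1 + i, -3 + 2i).
A real fundamental pair from Re and Im of e^((-4+4i)t)v: X_1 = e^(-4t)(cos(4t)·(-1,-3) + sin(4t)·(-1,-2)), X_2 = e^(-4t)(sin(4t)·(-1,-3) - cos(4t)·(-1,-2)).
General solution: C_1X_1 + C_2X_2.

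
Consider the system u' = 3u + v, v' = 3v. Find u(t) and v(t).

u(t) = c_1e^(3t) + c_2te^(3t) - 3c_2e^(3t), v(t) = c_2e^(3t)

Coefficient matrix A = [[3, 1], [0, 3]].
Characteristic polynomial det(A - λI) = λ^2 - 6λ + 9 = 0.
Single eigenvalue λ = 3 with algebraic multiplicity 2.
Eigenvector v = (1,0); generalized eigenvector w with (A-λI)w=v is (-3,1).
General solution: e^(3t)[c_1·v + c_2·(t·v + w)].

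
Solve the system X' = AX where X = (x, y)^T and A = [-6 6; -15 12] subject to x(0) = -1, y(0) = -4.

Coefficient matrix A = [[-6, 6], [-15, 12]].
Characteristic polynomial det(A - λI) = λ^2 - 6λ + 18 = 0.
Eigenvalues λ = 3 ± 3i (complex conjugate pair).
For λ=3+3i: an eigenvector is (1,1) - i(-1,-2) = (1 + i, 1 + 2i).
A real fundamental pair from Re and Im of e^((3+3i)t)v: X_1 = e^(3t)(cos(3t)·(1,1) + sin(3t)·(-1,-2)), X_2 = e^(3t)(sin(3t)·(1,1) - cos(3t)·(-1,-2)).
General solution: C_1X_1 + C_2X_2.
Applying x(0)=-1, y(0)=-4 gives C_1=2, C_2=-3.

x(t) = -5e^(3t)sin(3t) - e^(3t)cos(3t), y(t) = -7e^(3t)sin(3t) - 4e^(3t)cos(3t)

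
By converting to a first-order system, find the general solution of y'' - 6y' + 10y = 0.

y(t) = c_1e^(3t)cos(t) + c_2e^(3t)sin(t)

Let x_1 = y, x_2 = y'. Then x_1' = x_2 and x_2' = -10x_1 + 6x_2.
A = [[0,1],[-10,6]]; det(A-λI) = λ^2 - 6λ + 10.
Eigenvalues λ = 3 ± i.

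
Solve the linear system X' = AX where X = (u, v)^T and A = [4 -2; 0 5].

u(t) = C_1e^(4t) - 2C_2e^(5t), v(t) = C_2e^(5t)

Coefficient matrix A = [[4, -2], [0, 5]].
Characteristic polynomial det(A - λI) = λ^2 - 9λ + 20 = 0.
Eigenvalues λ = 4, 5.
For λ=4: (A-λI) row 1 is [0, -2], so an eigenvector is (1, 0).
For λ=5: (A-λI) row 1 is [-1, -2], so an eigenvector is (-2, 1).
General solution: C_1e^(4t)(1,0) + C_2e^(5t)(-2,1).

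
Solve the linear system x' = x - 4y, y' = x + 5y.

x(t) = -2K_1e^(3t) - 2K_2te^(3t) - K_2e^(3t), y(t) = K_1e^(3t) + K_2te^(3t) + K_2e^(3t)

Coefficient matrix A = [[1, -4], [1, 5]].
Characteristic polynomial det(A - λI) = λ^2 - 6λ + 9 = 0.
Single eigenvalue λ = 3 with algebraic multiplicity 2.
Eigenvector v = (-2,1); generalized eigenvector w with (A-λI)w=v is (-1,1).
General solution: e^(3t)[K_1·v + K_2·(t·v + w)].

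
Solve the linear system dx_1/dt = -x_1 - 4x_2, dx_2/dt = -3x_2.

Coefficient matrix A = [[-1, -4], [0, -3]].
Characteristic polynomial det(A - λI) = λ^2 + 4λ + 3 = 0.
Eigenvalues λ = -3, -1.
For λ=-3: (A-λI) row 1 is [2, -4], so an eigenvector is (-2, -1).
For λ=-1: (A-λI) row 1 is [0, -4], so an eigenvector is (1, 0).
General solution: c_1e^(-3t)(-2,-1) + c_2e^(-t)(1,0).

x_1(t) = -2c_1e^(-3t) + c_2e^(-t), x_2(t) = -c_1e^(-3t)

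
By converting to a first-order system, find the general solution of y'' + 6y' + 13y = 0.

y(t) = K_1e^(-3t)cos(2t) + K_2e^(-3t)sin(2t)

Let x_1 = y, x_2 = y'. Then x_1' = x_2 and x_2' = -13x_1 - 6x_2.
A = [[0,1],[-13,-6]]; det(A-λI) = λ^2 + 6λ + 13.
Eigenvalues λ = -3 ± 2i.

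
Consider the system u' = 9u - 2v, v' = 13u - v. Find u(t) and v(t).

u(t) = K_1e^(4t)sin(t) + K_1e^(4t)cos(t) + K_2e^(4t)sin(t) - K_2e^(4t)cos(t), v(t) = 3K_1e^(4t)sin(t) + 2K_1e^(4t)cos(t) + 2K_2e^(4t)sin(t) - 3K_2e^(4t)cos(t)

Coefficient matrix A = [[9, -2], [13, -1]].
Characteristic polynomial det(A - λI) = λ^2 - 8λ + 17 = 0.
Eigenvalues λ = 4 ± i (complex conjugate pair).
For λ=4+i: an eigenvector is (1,2) - i(1,3) = (1 - i, 2 - 3i).
A real fundamental pair from Re and Im of e^((4+i)t)v: X_1 = e^(4t)(cos(t)·(1,2) + sin(t)·(1,3)), X_2 = e^(4t)(sin(t)·(1,2) - cos(t)·(1,3)).
General solution: K_1X_1 + K_2X_2.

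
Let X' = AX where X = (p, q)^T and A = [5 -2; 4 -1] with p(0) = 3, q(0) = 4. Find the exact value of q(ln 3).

60

A = [[5,-2],[4,-1]]; eigenvalues λ = 3, 1.
Eigenvectors: (1,1) for λ=3, (-1,-2) for λ=1.
From the initial condition, c_1 = 2, c_2 = -1.
q(ln 3) = (2)(3^3)(1) + (-1)(3^1)(-2) = 60.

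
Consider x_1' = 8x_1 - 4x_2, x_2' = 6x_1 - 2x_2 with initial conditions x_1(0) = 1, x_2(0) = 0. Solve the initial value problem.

Coefficient matrix A = [[8, -4], [6, -2]].
Characteristic polynomial det(A - λI) = λ^2 - 6λ + 8 = 0.
Eigenvalues λ = 2, 4.
For λ=2: (A-λI) row 1 is [6, -4], so an eigenvector is (2, 3).
For λ=4: (A-λI) row 1 is [4, -4], so an eigenvector is (-1, -1).
General solution: C_1e^(2t)(2,3) + C_2e^(4t)(-1,-1).
Applying x_1(0)=1, x_2(0)=0 gives C_1=-1, C_2=-3.

x_1(t) = 3e^(4t) - 2e^(2t), x_2(t) = 3e^(4t) - 3e^(2t)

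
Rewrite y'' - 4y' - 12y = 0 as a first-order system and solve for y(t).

Let x_1 = y, x_2 = y'. Then x_1' = x_2 and x_2' = 12x_1 + 4x_2.
A = [[0,1],[12,4]]; det(A-λI) = λ^2 - 4λ - 12.
Eigenvalues λ = 6, -2 with eigenvectors (1,6), (1,-2).

y(t) = C_1e^(6t) + C_2e^(-2t)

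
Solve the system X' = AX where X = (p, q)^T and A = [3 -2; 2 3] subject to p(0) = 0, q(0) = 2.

p(t) = -2e^(3t)sin(2t), q(t) = 2e^(3t)cos(2t)

Coefficient matrix A = [[3, -2], [2, 3]].
Characteristic polynomial det(A - λI) = λ^2 - 6λ + 13 = 0.
Eigenvalues λ = 3 ± 2i (complex conjugate pair).
For λ=3+2i: an eigenvector is (0,1) - i(-1,0) = (0 + i, 1).
A real fundamental pair from Re and Im of e^((3+2i)t)v: X_1 = e^(3t)(cos(2t)·(0,1) + sin(2t)·(-1,0)), X_2 = e^(3t)(sin(2t)·(0,1) - cos(2t)·(-1,0)).
General solution: C_1X_1 + C_2X_2.
Applying p(0)=0, q(0)=2 gives C_1=2, C_2=0.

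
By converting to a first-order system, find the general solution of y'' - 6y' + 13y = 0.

y(t) = C_1e^(3t)cos(2t) + C_2e^(3t)sin(2t)

Let x_1 = y, x_2 = y'. Then x_1' = x_2 and x_2' = -13x_1 + 6x_2.
A = [[0,1],[-13,6]]; det(A-λI) = λ^2 - 6λ + 13.
Eigenvalues λ = 3 ± 2i.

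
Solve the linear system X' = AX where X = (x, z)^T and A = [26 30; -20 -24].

Coefficient matrix A = [[26, 30], [-20, -24]].
Characteristic polynomial det(A - λI) = λ^2 - 2λ - 24 = 0.
Eigenvalues λ = -4, 6.
For λ=-4: (A-λI) row 1 is [30, 30], so an eigenvector is (1, -1).
For λ=6: (A-λI) row 1 is [20, 30], so an eigenvector is (-3, 2).
General solution: C_1e^(-4t)(1,-1) + C_2e^(6t)(-3,2).

x(t) = C_1e^(-4t) - 3C_2e^(6t), z(t) = -C_1e^(-4t) + 2C_2e^(6t)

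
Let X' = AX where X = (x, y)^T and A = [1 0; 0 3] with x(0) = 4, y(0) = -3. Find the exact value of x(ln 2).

A = [[1,0],[0,3]]; eigenvalues λ = 3, 1.
Eigenvectors: (0,1) for λ=3, (-1,0) for λ=1.
From the initial condition, c_1 = -3, c_2 = -4.
x(ln 2) = (-3)(2^3)(0) + (-4)(2^1)(-1) = 8.

8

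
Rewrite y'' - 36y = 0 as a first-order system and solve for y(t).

Let x_1 = y, x_2 = y'. Then x_1' = x_2 and x_2' = 36x_1.
A = [[0,1],[36,0]]; det(A-λI) = λ^2 - 36.
Eigenvalues λ = -6, 6 with eigenvectors (1,-6), (1,6).

y(t) = C_1e^(-6t) + C_2e^(6t)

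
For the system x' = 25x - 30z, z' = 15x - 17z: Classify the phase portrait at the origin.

A = [[25,-30],[15,-17]]; det(A-λI) = λ^2 - 8λ + 25.
λ = 4 ± 3i: positive real part.

unstable spiral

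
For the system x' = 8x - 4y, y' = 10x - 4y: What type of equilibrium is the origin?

unstable spiral

A = [[8,-4],[10,-4]]; det(A-λI) = λ^2 - 4λ + 8.
λ = 2 ± 2i: positive real part.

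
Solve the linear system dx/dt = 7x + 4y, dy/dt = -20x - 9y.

Coefficient matrix A = [[7, 4], [-20, -9]].
Characteristic polynomial det(A - λI) = λ^2 + 2λ + 17 = 0.
Eigenvalues λ = -1 ± 4i (complex conjugate pair).
For λ=-1+4i: an eigenvector is (1,-2) - i(0,-1) = (1, -2 + i).
A real fundamental pair from Re and Im of e^((-1+4i)t)v: X_1 = e^(-t)(cos(4t)·(1,-2) + sin(4t)·(0,-1)), X_2 = e^(-t)(sin(4t)·(1,-2) - cos(4t)·(0,-1)).
General solution: c_1X_1 + c_2X_2.

x(t) = c_1e^(-t)cos(4t) + c_2e^(-t)sin(4t), y(t) = -c_1e^(-t)sin(4t) - 2c_1e^(-t)cos(4t) - 2c_2e^(-t)sin(4t) + c_2e^(-t)cos(4t)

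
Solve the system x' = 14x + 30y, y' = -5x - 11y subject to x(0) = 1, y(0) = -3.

x(t) = -15e^(4t) + 16e^(-t), y(t) = 5e^(4t) - 8e^(-t)

Coefficient matrix A = [[14, 30], [-5, -11]].
Characteristic polynomial det(A - λI) = λ^2 - 3λ - 4 = 0.
Eigenvalues λ = 4, -1.
For λ=4: (A-λI) row 1 is [10, 30], so an eigenvector is (-3, 1).
For λ=-1: (A-λI) row 1 is [15, 30], so an eigenvector is (-2, 1).
General solution: K_1e^(4t)(-3,1) + K_2e^(-t)(-2,1).
Applying x(0)=1, y(0)=-3 gives K_1=5, K_2=-8.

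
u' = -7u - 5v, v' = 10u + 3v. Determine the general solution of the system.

u(t) = C_1e^(-2t)cos(5t) + C_2e^(-2t)sin(5t), v(t) = C_1e^(-2t)sin(5t) - C_1e^(-2t)cos(5t) - C_2e^(-2t)sin(5t) - C_2e^(-2t)cos(5t)

Coefficient matrix A = [[-7, -5], [10, 3]].
Characteristic polynomial det(A - λI) = λ^2 + 4λ + 29 = 0.
Eigenvalues λ = -2 ± 5i (complex conjugate pair).
For λ=-2+5i: an eigenvector is (1,-1) - i(0,1) = (1, -1 - i).
A real fundamental pair from Re and Im of e^((-2+5i)t)v: X_1 = e^(-2t)(cos(5t)·(1,-1) + sin(5t)·(0,1)), X_2 = e^(-2t)(sin(5t)·(1,-1) - cos(5t)·(0,1)).
General solution: C_1X_1 + C_2X_2.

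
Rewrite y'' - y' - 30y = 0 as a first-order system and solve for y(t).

y(t) = K_1e^(6t) + K_2e^(-5t)

Let x_1 = y, x_2 = y'. Then x_1' = x_2 and x_2' = 30x_1 + x_2.
A = [[0,1],[30,1]]; det(A-λI) = λ^2 - λ - 30.
Eigenvalues λ = 6, -5 with eigenvectors (1,6), (1,-5).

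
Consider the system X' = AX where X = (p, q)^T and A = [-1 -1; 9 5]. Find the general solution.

p(t) = C_1e^(2t) + C_2te^(2t), q(t) = -3C_1e^(2t) - 3C_2te^(2t) - C_2e^(2t)

Coefficient matrix A = [[-1, -1], [9, 5]].
Characteristic polynomial det(A - λI) = λ^2 - 4λ + 4 = 0.
Single eigenvalue λ = 2 with algebraic multiplicity 2.
Eigenvector v = (1,-3); generalized eigenvector w with (A-λI)w=v is (0,-1).
General solution: e^(2t)[C_1·v + C_2·(t·v + w)].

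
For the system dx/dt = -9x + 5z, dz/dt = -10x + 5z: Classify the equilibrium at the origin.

stable spiral

A = [[-9,5],[-10,5]]; det(A-λI) = λ^2 + 4λ + 5.
λ = -2 ± i: negative real part.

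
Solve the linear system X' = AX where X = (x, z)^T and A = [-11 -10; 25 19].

Coefficient matrix A = [[-11, -10], [25, 19]].
Characteristic polynomial det(A - λI) = λ^2 - 8λ + 41 = 0.
Eigenvalues λ = 4 ± 5i (complex conjugate pair).
For λ=4+5i: an eigenvector is (-1,1) - i(1,-2) = (-1 - i, 1 + 2i).
A real fundamental pair from Re and Im of e^((4+5i)t)v: X_1 = e^(4t)(cos(5t)·(-1,1) + sin(5t)·(1,-2)), X_2 = e^(4t)(sin(5t)·(-1,1) - cos(5t)·(1,-2)).
General solution: C_1X_1 + C_2X_2.

x(t) = C_1e^(4t)sin(5t) - C_1e^(4t)cos(5t) - C_2e^(4t)sin(5t) - C_2e^(4t)cos(5t), z(t) = -2C_1e^(4t)sin(5t) + C_1e^(4t)cos(5t) + C_2e^(4t)sin(5t) + 2C_2e^(4t)cos(5t)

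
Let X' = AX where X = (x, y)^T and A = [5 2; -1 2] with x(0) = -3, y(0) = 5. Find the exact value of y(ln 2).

24

A = [[5,2],[-1,2]]; eigenvalues λ = 3, 4.
Eigenvectors: (-1,1) for λ=3, (2,-1) for λ=4.
From the initial condition, c_1 = 7, c_2 = 2.
y(ln 2) = (7)(2^3)(1) + (2)(2^4)(-1) = 24.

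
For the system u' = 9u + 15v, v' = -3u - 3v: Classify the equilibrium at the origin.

A = [[9,15],[-3,-3]]; det(A-λI) = λ^2 - 6λ + 18.
λ = 3 ± 3i: positive real part.

unstable spiral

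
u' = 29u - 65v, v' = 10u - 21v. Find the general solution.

u(t) = -2C_1e^(4t)sin(5t) - 3C_1e^(4t)cos(5t) - 3C_2e^(4t)sin(5t) + 2C_2e^(4t)cos(5t), v(t) = -C_1e^(4t)sin(5t) - C_1e^(4t)cos(5t) - C_2e^(4t)sin(5t) + C_2e^(4t)cos(5t)

Coefficient matrix A = [[29, -65], [10, -21]].
Characteristic polynomial det(A - λI) = λ^2 - 8λ + 41 = 0.
Eigenvalues λ = 4 ± 5i (complex conjugate pair).
For λ=4+5i: an eigenvector is (-3,-1) - i(-2,-1) = (-3 + 2i, -1 + i).
A real fundamental pair from Re and Im of e^((4+5i)t)v: X_1 = e^(4t)(cos(5t)·(-3,-1) + sin(5t)·(-2,-1)), X_2 = e^(4t)(sin(5t)·(-3,-1) - cos(5t)·(-2,-1)).
General solution: C_1X_1 + C_2X_2.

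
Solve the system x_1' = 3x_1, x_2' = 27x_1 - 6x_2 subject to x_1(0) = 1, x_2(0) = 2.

x_1(t) = e^(3t), x_2(t) = 3e^(3t) - e^(-6t)

Coefficient matrix A = [[3, 0], [27, -6]].
Characteristic polynomial det(A - λI) = λ^2 + 3λ - 18 = 0.
Eigenvalues λ = 3, -6.
For λ=3: (A-λI) row 2 is [27, -9], so an eigenvector is (-1, -3).
For λ=-6: (A-λI) row 1 is [9, 0], so an eigenvector is (0, -1).
General solution: K_1e^(3t)(-1,-3) + K_2e^(-6t)(0,-1).
Applying x_1(0)=1, x_2(0)=2 gives K_1=-1, K_2=1.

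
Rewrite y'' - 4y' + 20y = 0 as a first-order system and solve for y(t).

Let x_1 = y, x_2 = y'. Then x_1' = x_2 and x_2' = -20x_1 + 4x_2.
A = [[0,1],[-20,4]]; det(A-λI) = λ^2 - 4λ + 20.
Eigenvalues λ = 2 ± 4i.

y(t) = C_1e^(2t)cos(4t) + C_2e^(2t)sin(4t)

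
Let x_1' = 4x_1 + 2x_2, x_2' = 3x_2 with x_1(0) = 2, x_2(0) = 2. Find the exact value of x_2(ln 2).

A = [[4,2],[0,3]]; eigenvalues λ = 3, 4.
Eigenvectors: (-2,1) for λ=3, (-1,0) for λ=4.
From the initial condition, c_1 = 2, c_2 = -6.
x_2(ln 2) = (2)(2^3)(1) + (-6)(2^4)(0) = 16.

16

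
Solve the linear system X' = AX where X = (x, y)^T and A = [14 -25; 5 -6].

Coefficient matrix A = [[14, -25], [5, -6]].
Characteristic polynomial det(A - λI) = λ^2 - 8λ + 41 = 0.
Eigenvalues λ = 4 ± 5i (complex conjugate pair).
For λ=4+5i: an eigenvector is (2,1) - i(-1,0) = (2 + i, 1).
A real fundamental pair from Re and Im of e^((4+5i)t)v: X_1 = e^(4t)(cos(5t)·(2,1) + sin(5t)·(-1,0)), X_2 = e^(4t)(sin(5t)·(2,1) - cos(5t)·(-1,0)).
General solution: K_1X_1 + K_2X_2.

x(t) = -K_1e^(4t)sin(5t) + 2K_1e^(4t)cos(5t) + 2K_2e^(4t)sin(5t) + K_2e^(4t)cos(5t), y(t) = K_1e^(4t)cos(5t) + K_2e^(4t)sin(5t)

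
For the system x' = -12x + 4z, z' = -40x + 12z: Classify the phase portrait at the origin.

A = [[-12,4],[-40,12]]; det(A-λI) = λ^2 + 16.
λ = 0 ± 4i: zero real part.

center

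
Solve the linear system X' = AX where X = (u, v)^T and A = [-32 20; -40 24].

u(t) = -2C_1e^(-4t)sin(4t) + C_1e^(-4t)cos(4t) + C_2e^(-4t)sin(4t) + 2C_2e^(-4t)cos(4t), v(t) = -3C_1e^(-4t)sin(4t) + C_1e^(-4t)cos(4t) + C_2e^(-4t)sin(4t) + 3C_2e^(-4t)cos(4t)

Coefficient matrix A = [[-32, 20], [-40, 24]].
Characteristic polynomial det(A - λI) = λ^2 + 8λ + 32 = 0.
Eigenvalues λ = -4 ± 4i (complex conjugate pair).
For λ=-4+4i: an eigenvector is (1,1) - i(-2,-3) = (1 + 2i, 1 + 3i).
A real fundamental pair from Re and Im of e^((-4+4i)t)v: X_1 = e^(-4t)(cos(4t)·(1,1) + sin(4t)·(-2,-3)), X_2 = e^(-4t)(sin(4t)·(1,1) - cos(4t)·(-2,-3)).
General solution: C_1X_1 + C_2X_2.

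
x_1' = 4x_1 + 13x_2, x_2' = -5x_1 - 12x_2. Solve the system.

x_1(t) = -2C_1e^(-4t)sin(t) + 3C_1e^(-4t)cos(t) + 3C_2e^(-4t)sin(t) + 2C_2e^(-4t)cos(t), x_2(t) = C_1e^(-4t)sin(t) - 2C_1e^(-4t)cos(t) - 2C_2e^(-4t)sin(t) - C_2e^(-4t)cos(t)

Coefficient matrix A = [[4, 13], [-5, -12]].
Characteristic polynomial det(A - λI) = λ^2 + 8λ + 17 = 0.
Eigenvalues λ = -4 ± i (complex conjugate pair).
For λ=-4+i: an eigenvector is (3,-2) - i(-2,1) = (3 + 2i, -2 - i).
A real fundamental pair from Re and Im of e^((-4+i)t)v: X_1 = e^(-4t)(cos(t)·(3,-2) + sin(t)·(-2,1)), X_2 = e^(-4t)(sin(t)·(3,-2) - cos(t)·(-2,1)).
General solution: C_1X_1 + C_2X_2.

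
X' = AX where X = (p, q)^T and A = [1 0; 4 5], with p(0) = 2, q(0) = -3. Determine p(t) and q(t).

Coefficient matrix A = [[1, 0], [4, 5]].
Characteristic polynomial det(A - λI) = λ^2 - 6λ + 5 = 0.
Eigenvalues λ = 1, 5.
For λ=1: (A-λI) row 2 is [4, 4], so an eigenvector is (1, -1).
For λ=5: (A-λI) row 1 is [-4, 0], so an eigenvector is (0, 1).
General solution: K_1e^(t)(1,-1) + K_2e^(5t)(0,1).
Applying p(0)=2, q(0)=-3 gives K_1=2, K_2=-1.

p(t) = 2e^(t), q(t) = -e^(5t) - 2e^(t)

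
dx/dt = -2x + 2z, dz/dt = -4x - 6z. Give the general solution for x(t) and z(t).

Coefficient matrix A = [[-2, 2], [-4, -6]].
Characteristic polynomial det(A - λI) = λ^2 + 8λ + 20 = 0.
Eigenvalues λ = -4 ± 2i (complex conjugate pair).
For λ=-4+2i: an eigenvector is (0,-1) - i(-1,1) = (0 + i, -1 - i).
A real fundamental pair from Re and Im of e^((-4+2i)t)v: X_1 = e^(-4t)(cos(2t)·(0,-1) + sin(2t)·(-1,1)), X_2 = e^(-4t)(sin(2t)·(0,-1) - cos(2t)·(-1,1)).
General solution: c_1X_1 + c_2X_2.

x(t) = -c_1e^(-4t)sin(2t) + c_2e^(-4t)cos(2t), z(t) = c_1e^(-4t)sin(2t) - c_1e^(-4t)cos(2t) - c_2e^(-4t)sin(2t) - c_2e^(-4t)cos(2t)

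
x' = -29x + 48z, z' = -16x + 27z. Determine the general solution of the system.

Coefficient matrix A = [[-29, 48], [-16, 27]].
Characteristic polynomial det(A - λI) = λ^2 + 2λ - 15 = 0.
Eigenvalues λ = 3, -5.
For λ=3: (A-λI) row 1 is [-32, 48], so an eigenvector is (3, 2).
For λ=-5: (A-λI) row 1 is [-24, 48], so an eigenvector is (2, 1).
General solution: c_1e^(3t)(3,2) + c_2e^(-5t)(2,1).

x(t) = 3c_1e^(3t) + 2c_2e^(-5t), z(t) = 2c_1e^(3t) + c_2e^(-5t)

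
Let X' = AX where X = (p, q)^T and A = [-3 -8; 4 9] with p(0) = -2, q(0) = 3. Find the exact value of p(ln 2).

A = [[-3,-8],[4,9]]; eigenvalues λ = 5, 1.
Eigenvectors: (-1,1) for λ=5, (2,-1) for λ=1.
From the initial condition, c_1 = 4, c_2 = 1.
p(ln 2) = (4)(2^5)(-1) + (1)(2^1)(2) = -124.

-124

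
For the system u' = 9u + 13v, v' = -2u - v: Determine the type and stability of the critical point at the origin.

unstable spiral

A = [[9,13],[-2,-1]]; det(A-λI) = λ^2 - 8λ + 17.
λ = 4 ± i: positive real part.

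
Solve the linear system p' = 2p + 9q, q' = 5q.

Coefficient matrix A = [[2, 9], [0, 5]].
Characteristic polynomial det(A - λI) = λ^2 - 7λ + 10 = 0.
Eigenvalues λ = 2, 5.
For λ=2: (A-λI) row 1 is [0, 9], so an eigenvector is (1, 0).
For λ=5: (A-λI) row 1 is [-3, 9], so an eigenvector is (-3, -1).
General solution: K_1e^(2t)(1,0) + K_2e^(5t)(-3,-1).

p(t) = K_1e^(2t) - 3K_2e^(5t), q(t) = -K_2e^(5t)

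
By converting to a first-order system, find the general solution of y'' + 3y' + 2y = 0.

Let x_1 = y, x_2 = y'. Then x_1' = x_2 and x_2' = -2x_1 - 3x_2.
A = [[0,1],[-2,-3]]; det(A-λI) = λ^2 + 3λ + 2.
Eigenvalues λ = -1, -2 with eigenvectors (1,-1), (1,-2).

y(t) = K_1e^(-t) + K_2e^(-2t)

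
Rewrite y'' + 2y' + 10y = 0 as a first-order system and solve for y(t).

Let x_1 = y, x_2 = y'. Then x_1' = x_2 and x_2' = -10x_1 - 2x_2.
A = [[0,1],[-10,-2]]; det(A-λI) = λ^2 + 2λ + 10.
Eigenvalues λ = -1 ± 3i.

y(t) = K_1e^(-t)cos(3t) + K_2e^(-t)sin(3t)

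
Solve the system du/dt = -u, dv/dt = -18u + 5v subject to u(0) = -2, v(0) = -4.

u(t) = -2e^(-t), v(t) = 2e^(5t) - 6e^(-t)

Coefficient matrix A = [[-1, 0], [-18, 5]].
Characteristic polynomial det(A - λI) = λ^2 - 4λ - 5 = 0.
Eigenvalues λ = -1, 5.
For λ=-1: (A-λI) row 2 is [-18, 6], so an eigenvector is (-1, -3).
For λ=5: (A-λI) row 1 is [-6, 0], so an eigenvector is (0, -1).
General solution: c_1e^(-t)(-1,-3) + c_2e^(5t)(0,-1).
Applying u(0)=-2, v(0)=-4 gives c_1=2, c_2=-2.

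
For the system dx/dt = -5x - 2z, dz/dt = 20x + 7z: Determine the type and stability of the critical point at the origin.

unstable spiral

A = [[-5,-2],[20,7]]; det(A-λI) = λ^2 - 2λ + 5.
λ = 1 ± 2i: positive real part.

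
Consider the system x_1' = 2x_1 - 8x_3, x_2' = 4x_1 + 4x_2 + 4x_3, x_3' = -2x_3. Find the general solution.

Coefficient matrix A = [[2, 0, -8], [4, 4, 4], [0, 0, -2]].
det(A - λI) = 0 gives eigenvalues λ = 4, 2, -2.
For λ=4: eigenvector (0,1,0).
For λ=2: eigenvector (1,-2,0).
For λ=-2: eigenvector (2,-2,1).
General solution: c_1e^(4t)(0,1,0) + c_2e^(2t)(1,-2,0) + c_3e^(-2t)(2,-2,1).

x_1(t) = c_2e^(2t) + 2c_3e^(-2t), x_2(t) = c_1e^(4t) - 2c_2e^(2t) - 2c_3e^(-2t), x_3(t) = c_3e^(-2t)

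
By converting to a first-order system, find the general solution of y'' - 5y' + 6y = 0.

y(t) = C_1e^(3t) + C_2e^(2t)

Let x_1 = y, x_2 = y'. Then x_1' = x_2 and x_2' = -6x_1 + 5x_2.
A = [[0,1],[-6,5]]; det(A-λI) = λ^2 - 5λ + 6.
Eigenvalues λ = 3, 2 with eigenvectors (1,3), (1,2).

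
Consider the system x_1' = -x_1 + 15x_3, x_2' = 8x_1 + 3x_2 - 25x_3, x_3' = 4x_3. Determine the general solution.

x_1(t) = C_1e^(-t) + 3C_2e^(4t), x_2(t) = -2C_1e^(-t) - C_2e^(4t) + C_3e^(3t), x_3(t) = C_2e^(4t)

Coefficient matrix A = [[-1, 0, 15], [8, 3, -25], [0, 0, 4]].
det(A - λI) = 0 gives eigenvalues λ = -1, 4, 3.
For λ=-1: eigenvector (1,-2,0).
For λ=4: eigenvector (3,-1,1).
For λ=3: eigenvector (0,1,0).
General solution: C_1e^(-t)(1,-2,0) + C_2e^(4t)(3,-1,1) + C_3e^(3t)(0,1,0).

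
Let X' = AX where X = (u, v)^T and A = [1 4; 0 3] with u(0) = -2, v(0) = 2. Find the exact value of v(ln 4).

A = [[1,4],[0,3]]; eigenvalues λ = 1, 3.
Eigenvectors: (-1,0) for λ=1, (2,1) for λ=3.
From the initial condition, c_1 = 6, c_2 = 2.
v(ln 4) = (6)(4^1)(0) + (2)(4^3)(1) = 128.

128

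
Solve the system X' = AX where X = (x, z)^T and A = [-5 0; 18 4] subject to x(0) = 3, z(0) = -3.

Coefficient matrix A = [[-5, 0], [18, 4]].
Characteristic polynomial det(A - λI) = λ^2 + λ - 20 = 0.
Eigenvalues λ = 4, -5.
For λ=4: (A-λI) row 1 is [-9, 0], so an eigenvector is (0, 1).
For λ=-5: (A-λI) row 2 is [18, 9], so an eigenvector is (-1, 2).
General solution: c_1e^(4t)(0,1) + c_2e^(-5t)(-1,2).
Applying x(0)=3, z(0)=-3 gives c_1=3, c_2=-3.

x(t) = 3e^(-5t), z(t) = 3e^(4t) - 6e^(-5t)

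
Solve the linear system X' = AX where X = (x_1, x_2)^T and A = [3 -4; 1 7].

Coefficient matrix A = [[3, -4], [1, 7]].
Characteristic polynomial det(A - λI) = λ^2 - 10λ + 25 = 0.
Single eigenvalue λ = 5 with algebraic multiplicity 2.
Eigenvector v = (2,-1); generalized eigenvector w with (A-λI)w=v is (1,-1).
General solution: e^(5t)[c_1·v + c_2·(t·v + w)].

x_1(t) = 2c_1e^(5t) + 2c_2te^(5t) + c_2e^(5t), x_2(t) = -c_1e^(5t) - c_2te^(5t) - c_2e^(5t)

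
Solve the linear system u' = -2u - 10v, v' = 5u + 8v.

Coefficient matrix A = [[-2, -10], [5, 8]].
Characteristic polynomial det(A - λI) = λ^2 - 6λ + 34 = 0.
Eigenvalues λ = 3 ± 5i (complex conjugate pair).
For λ=3+5i: an eigenvector is (1,0) - i(-1,1) = (1 + i, 0 - i).
A real fundamental pair from Re and Im of e^((3+5i)t)v: X_1 = e^(3t)(cos(5t)·(1,0) + sin(5t)·(-1,1)), X_2 = e^(3t)(sin(5t)·(1,0) - cos(5t)·(-1,1)).
General solution: C_1X_1 + C_2X_2.

u(t) = -C_1e^(3t)sin(5t) + C_1e^(3t)cos(5t) + C_2e^(3t)sin(5t) + C_2e^(3t)cos(5t), v(t) = C_1e^(3t)sin(5t) - C_2e^(3t)cos(5t)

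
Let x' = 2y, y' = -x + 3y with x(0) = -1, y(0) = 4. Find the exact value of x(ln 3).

51

A = [[0,2],[-1,3]]; eigenvalues λ = 2, 1.
Eigenvectors: (1,1) for λ=2, (2,1) for λ=1.
From the initial condition, c_1 = 9, c_2 = -5.
x(ln 3) = (9)(3^2)(1) + (-5)(3^1)(2) = 51.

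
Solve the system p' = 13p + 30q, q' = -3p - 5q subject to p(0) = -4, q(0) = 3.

Coefficient matrix A = [[13, 30], [-3, -5]].
Characteristic polynomial det(A - λI) = λ^2 - 8λ + 25 = 0.
Eigenvalues λ = 4 ± 3i (complex conjugate pair).
For λ=4+3i: an eigenvector is (-1,0) - i(-3,1) = (-1 + 3i, 0 - i).
A real fundamental pair from Re and Im of e^((4+3i)t)v: X_1 = e^(4t)(cos(3t)·(-1,0) + sin(3t)·(-3,1)), X_2 = e^(4t)(sin(3t)·(-1,0) - cos(3t)·(-3,1)).
General solution: c_1X_1 + c_2X_2.
Applying p(0)=-4, q(0)=3 gives c_1=-5, c_2=-3.

p(t) = 18e^(4t)sin(3t) - 4e^(4t)cos(3t), q(t) = -5e^(4t)sin(3t) + 3e^(4t)cos(3t)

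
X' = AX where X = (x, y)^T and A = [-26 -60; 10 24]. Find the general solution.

Coefficient matrix A = [[-26, -60], [10, 24]].
Characteristic polynomial det(A - λI) = λ^2 + 2λ - 24 = 0.
Eigenvalues λ = 4, -6.
For λ=4: (A-λI) row 1 is [-30, -60], so an eigenvector is (2, -1).
For λ=-6: (A-λI) row 1 is [-20, -60], so an eigenvector is (-3, 1).
General solution: C_1e^(4t)(2,-1) + C_2e^(-6t)(-3,1).

x(t) = 2C_1e^(4t) - 3C_2e^(-6t), y(t) = -C_1e^(4t) + C_2e^(-6t)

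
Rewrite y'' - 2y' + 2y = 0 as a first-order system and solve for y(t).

y(t) = C_1e^(t)cos(t) + C_2e^(t)sin(t)

Let x_1 = y, x_2 = y'. Then x_1' = x_2 and x_2' = -2x_1 + 2x_2.
A = [[0,1],[-2,2]]; det(A-λI) = λ^2 - 2λ + 2.
Eigenvalues λ = 1 ± i.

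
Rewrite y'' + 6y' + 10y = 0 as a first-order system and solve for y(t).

Let x_1 = y, x_2 = y'. Then x_1' = x_2 and x_2' = -10x_1 - 6x_2.
A = [[0,1],[-10,-6]]; det(A-λI) = λ^2 + 6λ + 10.
Eigenvalues λ = -3 ± i.

y(t) = K_1e^(-3t)cos(t) + K_2e^(-3t)sin(t)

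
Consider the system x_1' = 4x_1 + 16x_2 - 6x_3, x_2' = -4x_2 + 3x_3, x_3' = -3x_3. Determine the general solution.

Coefficient matrix A = [[4, 16, -6], [0, -4, 3], [0, 0, -3]].
det(A - λI) = 0 gives eigenvalues λ = -3, -4, 4.
For λ=-3: eigenvector (-6,3,1).
For λ=-4: eigenvector (-2,1,0).
For λ=4: eigenvector (1,0,0).
General solution: C_1e^(-3t)(-6,3,1) + C_2e^(-4t)(-2,1,0) + C_3e^(4t)(1,0,0).

x_1(t) = -6C_1e^(-3t) - 2C_2e^(-4t) + C_3e^(4t), x_2(t) = 3C_1e^(-3t) + C_2e^(-4t), x_3(t) = C_1e^(-3t)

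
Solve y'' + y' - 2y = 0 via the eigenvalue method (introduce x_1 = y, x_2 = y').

Let x_1 = y, x_2 = y'. Then x_1' = x_2 and x_2' = 2x_1 - x_2.
A = [[0,1],[2,-1]]; det(A-λI) = λ^2 + λ - 2.
Eigenvalues λ = 1, -2 with eigenvectors (1,1), (1,-2).

y(t) = C_1e^(t) + C_2e^(-2t)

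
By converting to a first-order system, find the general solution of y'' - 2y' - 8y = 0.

y(t) = C_1e^(-2t) + C_2e^(4t)

Let x_1 = y, x_2 = y'. Then x_1' = x_2 and x_2' = 8x_1 + 2x_2.
A = [[0,1],[8,2]]; det(A-λI) = λ^2 - 2λ - 8.
Eigenvalues λ = -2, 4 with eigenvectors (1,-2), (1,4).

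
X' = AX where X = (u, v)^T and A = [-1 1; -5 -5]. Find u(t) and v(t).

u(t) = -K_1e^(-3t)cos(t) - K_2e^(-3t)sin(t), v(t) = K_1e^(-3t)sin(t) + 2K_1e^(-3t)cos(t) + 2K_2e^(-3t)sin(t) - K_2e^(-3t)cos(t)

Coefficient matrix A = [[-1, 1], [-5, -5]].
Characteristic polynomial det(A - λI) = λ^2 + 6λ + 10 = 0.
Eigenvalues λ = -3 ± i (complex conjugate pair).
For λ=-3+i: an eigenvector is (-1,2) - i(0,1) = (-1, 2 - i).
A real fundamental pair from Re and Im of e^((-3+i)t)v: X_1 = e^(-3t)(cos(t)·(-1,2) + sin(t)·(0,1)), X_2 = e^(-3t)(sin(t)·(-1,2) - cos(t)·(0,1)).
General solution: K_1X_1 + K_2X_2.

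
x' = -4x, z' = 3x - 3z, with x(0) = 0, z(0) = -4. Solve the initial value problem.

x(t) = 0, z(t) = -4e^(-3t)

Coefficient matrix A = [[-4, 0], [3, -3]].
Characteristic polynomial det(A - λI) = λ^2 + 7λ + 12 = 0.
Eigenvalues λ = -4, -3.
For λ=-4: (A-λI) row 2 is [3, 1], so an eigenvector is (-1, 3).
For λ=-3: (A-λI) row 1 is [-1, 0], so an eigenvector is (0, -1).
General solution: K_1e^(-4t)(-1,3) + K_2e^(-3t)(0,-1).
Applying x(0)=0, z(0)=-4 gives K_1=0, K_2=4.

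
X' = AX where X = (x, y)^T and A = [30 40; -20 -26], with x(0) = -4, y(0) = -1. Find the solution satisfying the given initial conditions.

Coefficient matrix A = [[30, 40], [-20, -26]].
Characteristic polynomial det(A - λI) = λ^2 - 4λ + 20 = 0.
Eigenvalues λ = 2 ± 4i (complex conjugate pair).
For λ=2+4i: an eigenvector is (1,-1) - i(-3,2) = (1 + 3i, -1 - 2i).
A real fundamental pair from Re and Im of e^((2+4i)t)v: X_1 = e^(2t)(cos(4t)·(1,-1) + sin(4t)·(-3,2)), X_2 = e^(2t)(sin(4t)·(1,-1) - cos(4t)·(-3,2)).
General solution: C_1X_1 + C_2X_2.
Applying x(0)=-4, y(0)=-1 gives C_1=11, C_2=-5.

x(t) = -38e^(2t)sin(4t) - 4e^(2t)cos(4t), y(t) = 27e^(2t)sin(4t) - e^(2t)cos(4t)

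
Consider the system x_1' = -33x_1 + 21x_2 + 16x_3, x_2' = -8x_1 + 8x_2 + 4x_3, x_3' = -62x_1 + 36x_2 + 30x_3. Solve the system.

x_1(t) = C_1e^(-t) + C_2e^(4t) + 2C_3e^(2t), x_2(t) = C_2e^(4t) - 2C_3e^(2t), x_3(t) = 2C_1e^(-t) + C_2e^(4t) + 7C_3e^(2t)

Coefficient matrix A = [[-33, 21, 16], [-8, 8, 4], [-62, 36, 30]].
det(A - λI) = 0 gives eigenvalues λ = -1, 4, 2.
For λ=-1: eigenvector (1,0,2).
For λ=4: eigenvector (1,1,1).
For λ=2: eigenvector (2,-2,7).
General solution: C_1e^(-t)(1,0,2) + C_2e^(4t)(1,1,1) + C_3e^(2t)(2,-2,7).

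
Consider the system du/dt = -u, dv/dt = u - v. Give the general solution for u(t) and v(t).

u(t) = c_2e^(-t), v(t) = c_1e^(-t) + c_2te^(-t) - c_2e^(-t)

Coefficient matrix A = [[-1, 0], [1, -1]].
Characteristic polynomial det(A - λI) = λ^2 + 2λ + 1 = 0.
Single eigenvalue λ = -1 with algebraic multiplicity 2.
Eigenvector v = (0,1); generalized eigenvector w with (A-λI)w=v is (1,-1).
General solution: e^(-t)[c_1·v + c_2·(t·v + w)].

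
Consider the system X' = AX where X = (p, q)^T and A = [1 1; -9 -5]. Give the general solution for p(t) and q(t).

p(t) = K_1e^(-2t) + K_2te^(-2t), q(t) = -3K_1e^(-2t) - 3K_2te^(-2t) + K_2e^(-2t)

Coefficient matrix A = [[1, 1], [-9, -5]].
Characteristic polynomial det(A - λI) = λ^2 + 4λ + 4 = 0.
Single eigenvalue λ = -2 with algebraic multiplicity 2.
Eigenvector v = (1,-3); generalized eigenvector w with (A-λI)w=v is (0,1).
General solution: e^(-2t)[K_1·v + K_2·(t·v + w)].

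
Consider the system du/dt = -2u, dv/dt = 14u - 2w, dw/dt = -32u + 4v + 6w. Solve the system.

u(t) = K_2e^(-2t), v(t) = -K_1e^(2t) - 2K_2e^(-2t) + K_3e^(4t), w(t) = K_1e^(2t) + 5K_2e^(-2t) - 2K_3e^(4t)

Coefficient matrix A = [[-2, 0, 0], [14, 0, -2], [-32, 4, 6]].
det(A - λI) = 0 gives eigenvalues λ = 2, -2, 4.
For λ=2: eigenvector (0,-1,1).
For λ=-2: eigenvector (1,-2,5).
For λ=4: eigenvector (0,1,-2).
General solution: K_1e^(2t)(0,-1,1) + K_2e^(-2t)(1,-2,5) + K_3e^(4t)(0,1,-2).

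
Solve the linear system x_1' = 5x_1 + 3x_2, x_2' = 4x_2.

Coefficient matrix A = [[5, 3], [0, 4]].
Characteristic polynomial det(A - λI) = λ^2 - 9λ + 20 = 0.
Eigenvalues λ = 4, 5.
For λ=4: (A-λI) row 1 is [1, 3], so an eigenvector is (-3, 1).
For λ=5: (A-λI) row 1 is [0, 3], so an eigenvector is (-1, 0).
General solution: c_1e^(4t)(-3,1) + c_2e^(5t)(-1,0).

x_1(t) = -3c_1e^(4t) - c_2e^(5t), x_2(t) = c_1e^(4t)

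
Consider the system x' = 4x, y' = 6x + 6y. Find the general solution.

x(t) = C_2e^(4t), y(t) = -C_1e^(6t) - 3C_2e^(4t)

Coefficient matrix A = [[4, 0], [6, 6]].
Characteristic polynomial det(A - λI) = λ^2 - 10λ + 24 = 0.
Eigenvalues λ = 6, 4.
For λ=6: (A-λI) row 1 is [-2, 0], so an eigenvector is (0, -1).
For λ=4: (A-λI) row 2 is [6, 2], so an eigenvector is (1, -3).
General solution: C_1e^(6t)(0,-1) + C_2e^(4t)(1,-3).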